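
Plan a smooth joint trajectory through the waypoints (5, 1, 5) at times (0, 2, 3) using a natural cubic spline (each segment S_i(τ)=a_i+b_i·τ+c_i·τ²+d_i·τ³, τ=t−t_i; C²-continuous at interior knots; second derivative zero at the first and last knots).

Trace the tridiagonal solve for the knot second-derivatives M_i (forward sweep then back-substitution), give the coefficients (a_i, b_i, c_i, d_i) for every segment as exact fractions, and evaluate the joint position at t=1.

  seg 0: a=5 b=-4 c=0 d=1/2
  seg 1: a=1 b=2 c=3 d=-1
S(1) = 3/2

Δ: Δ0=-2, Δ1=4
row 1: diag=6, rhs=36; c'=1/6, d'=6
back: M1=6
M: M0=0, M1=6, M2=0
seg 0: a=5, c=M0/2=0, d=(M1−M0)/(6·2)=1/2, b=Δ0−h0·(2M0+M1)/6=-4
seg 1: a=1, c=M1/2=3, d=(M2−M1)/(6·1)=-1, b=Δ1−h1·(2M1+M2)/6=2
t_q=1 → seg 0, τ=1; S=5+-4·τ+0·τ²+1/2·τ³=3/2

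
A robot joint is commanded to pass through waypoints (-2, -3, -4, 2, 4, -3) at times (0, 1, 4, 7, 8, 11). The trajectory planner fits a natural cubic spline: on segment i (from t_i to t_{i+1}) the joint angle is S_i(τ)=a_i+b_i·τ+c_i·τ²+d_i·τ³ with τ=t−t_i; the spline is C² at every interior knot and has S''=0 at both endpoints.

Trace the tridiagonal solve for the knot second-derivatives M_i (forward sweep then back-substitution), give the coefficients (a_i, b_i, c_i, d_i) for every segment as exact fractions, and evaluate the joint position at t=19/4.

  seg 0: a=-2 b=-551/545 c=0 d=6/545
  seg 1: a=-3 b=-533/545 c=18/545 d=892/14715
  seg 2: a=-4 b=467/545 c=946/1635 d=-323/4905
  seg 3: a=2 b=278/109 c=-23/1635 d=-877/1635
  seg 4: a=4 b=1493/1635 c=-2654/1635 d=2654/14715
S(19/4) = -106721/34880

Δ: Δ0=-1, Δ1=-1/3, Δ2=2, Δ3=2, Δ4=-7/3
row 1: diag=8, rhs=4; c'=3/8, d'=1/2
row 2: denom=12−3·3/8=87/8; d'=(14−3·1/2)/(87/8)=100/87
row 3: denom=8−3·8/29=208/29; d'=(0−3·100/87)/(208/29)=-25/52
row 4: denom=8−1·29/208=1635/208; d'=(-26−1·-25/52)/(1635/208)=-5308/1635
back: M4=-5308/1635
back: M3=-25/52−29/208·-5308/1635=-46/1635
back: M2=100/87−8/29·-46/1635=1892/1635
back: M1=1/2−3/8·1892/1635=36/545
M: M0=0, M1=36/545, M2=1892/1635, M3=-46/1635, M4=-5308/1635, M5=0
seg 0: a=-2, c=M0/2=0, d=(M1−M0)/(6·1)=6/545, b=Δ0−h0·(2M0+M1)/6=-551/545
seg 1: a=-3, c=M1/2=18/545, d=(M2−M1)/(6·3)=892/14715, b=Δ1−h1·(2M1+M2)/6=-533/545
seg 2: a=-4, c=M2/2=946/1635, d=(M3−M2)/(6·3)=-323/4905, b=Δ2−h2·(2M2+M3)/6=467/545
seg 3: a=2, c=M3/2=-23/1635, d=(M4−M3)/(6·1)=-877/1635, b=Δ3−h3·(2M3+M4)/6=278/109
seg 4: a=4, c=M4/2=-2654/1635, d=(M5−M4)/(6·3)=2654/14715, b=Δ4−h4·(2M4+M5)/6=1493/1635
t_q=19/4 → seg 2, τ=3/4; S=-4+467/545·τ+946/1635·τ²+-323/4905·τ³=-106721/34880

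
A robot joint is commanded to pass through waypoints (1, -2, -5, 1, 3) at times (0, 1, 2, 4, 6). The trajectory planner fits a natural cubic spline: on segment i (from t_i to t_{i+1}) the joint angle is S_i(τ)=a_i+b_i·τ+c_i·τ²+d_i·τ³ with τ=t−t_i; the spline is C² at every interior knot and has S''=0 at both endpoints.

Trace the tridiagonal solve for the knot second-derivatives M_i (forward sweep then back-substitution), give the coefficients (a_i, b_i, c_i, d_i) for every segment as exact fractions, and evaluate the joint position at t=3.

  seg 0: a=1 b=-113/42 c=0 d=-13/42
  seg 1: a=-2 b=-76/21 c=-13/14 d=65/42
  seg 2: a=-5 b=-5/6 c=26/7 d=-151/168
  seg 3: a=1 b=68/21 c=-47/28 d=47/168
S(3) = -169/56

Δ: Δ0=-3, Δ1=-3, Δ2=3, Δ3=1
row 1: diag=4, rhs=0; c'=1/4, d'=0
row 2: denom=6−1·1/4=23/4; d'=(36−1·0)/(23/4)=144/23
row 3: denom=8−2·8/23=168/23; d'=(-12−2·144/23)/(168/23)=-47/14
back: M3=-47/14
back: M2=144/23−8/23·-47/14=52/7
back: M1=0−1/4·52/7=-13/7
M: M0=0, M1=-13/7, M2=52/7, M3=-47/14, M4=0
seg 0: a=1, c=M0/2=0, d=(M1−M0)/(6·1)=-13/42, b=Δ0−h0·(2M0+M1)/6=-113/42
seg 1: a=-2, c=M1/2=-13/14, d=(M2−M1)/(6·1)=65/42, b=Δ1−h1·(2M1+M2)/6=-76/21
seg 2: a=-5, c=M2/2=26/7, d=(M3−M2)/(6·2)=-151/168, b=Δ2−h2·(2M2+M3)/6=-5/6
seg 3: a=1, c=M3/2=-47/28, d=(M4−M3)/(6·2)=47/168, b=Δ3−h3·(2M3+M4)/6=68/21
t_q=3 → seg 2, τ=1; S=-5+-5/6·τ+26/7·τ²+-151/168·τ³=-169/56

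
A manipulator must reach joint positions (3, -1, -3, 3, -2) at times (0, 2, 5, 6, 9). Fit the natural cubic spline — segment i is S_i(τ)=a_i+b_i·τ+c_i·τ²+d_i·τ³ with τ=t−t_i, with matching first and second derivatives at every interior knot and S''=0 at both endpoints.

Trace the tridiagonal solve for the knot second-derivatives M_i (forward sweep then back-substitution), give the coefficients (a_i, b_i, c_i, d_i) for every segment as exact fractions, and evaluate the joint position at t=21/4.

Δ: Δ0=-2, Δ1=-2/3, Δ2=6, Δ3=-5/3
row 1: diag=10, rhs=8; c'=3/10, d'=4/5
row 2: denom=8−3·3/10=71/10; d'=(40−3·4/5)/(71/10)=376/71
row 3: denom=8−1·10/71=558/71; d'=(-46−1·376/71)/(558/71)=-607/93
back: M3=-607/93
back: M2=376/71−10/71·-607/93=578/93
back: M1=4/5−3/10·578/93=-33/31
M: M0=0, M1=-33/31, M2=578/93, M3=-607/93, M4=0
seg 0: a=3, c=M0/2=0, d=(M1−M0)/(6·2)=-11/124, b=Δ0−h0·(2M0+M1)/6=-51/31
seg 1: a=-1, c=M1/2=-33/62, d=(M2−M1)/(6·3)=677/1674, b=Δ1−h1·(2M1+M2)/6=-84/31
seg 2: a=-3, c=M2/2=289/93, d=(M3−M2)/(6·1)=-395/186, b=Δ2−h2·(2M2+M3)/6=311/62
seg 3: a=3, c=M3/2=-607/186, d=(M4−M3)/(6·3)=607/1674, b=Δ3−h3·(2M3+M4)/6=452/93
t_q=21/4 → seg 2, τ=1/4; S=-3+311/62·τ+289/93·τ²+-395/186·τ³=-6289/3968

  seg 0: a=3 b=-51/31 c=0 d=-11/124
  seg 1: a=-1 b=-84/31 c=-33/62 d=677/1674
  seg 2: a=-3 b=311/62 c=289/93 d=-395/186
  seg 3: a=3 b=452/93 c=-607/186 d=607/1674
S(21/4) = -6289/3968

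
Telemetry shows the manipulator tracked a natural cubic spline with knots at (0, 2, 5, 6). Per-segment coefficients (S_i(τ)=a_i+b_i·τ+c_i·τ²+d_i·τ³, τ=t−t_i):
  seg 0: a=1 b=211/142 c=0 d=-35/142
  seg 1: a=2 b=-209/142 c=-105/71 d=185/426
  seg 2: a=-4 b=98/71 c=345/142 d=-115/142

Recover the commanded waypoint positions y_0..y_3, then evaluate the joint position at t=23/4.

y_0 = S_0(0) = a_0 = 1
y_1 = S_1(0) = a_1 = 2
y_2 = S_2(0) = a_2 = -4
y_3 = S_2(1) = -1
t_q=23/4 is in segment 2 (τ=3/4); S_2(τ)=-17629/9088

y_0=1 y_1=2 y_2=-4 y_3=-1
S(23/4) = -17629/9088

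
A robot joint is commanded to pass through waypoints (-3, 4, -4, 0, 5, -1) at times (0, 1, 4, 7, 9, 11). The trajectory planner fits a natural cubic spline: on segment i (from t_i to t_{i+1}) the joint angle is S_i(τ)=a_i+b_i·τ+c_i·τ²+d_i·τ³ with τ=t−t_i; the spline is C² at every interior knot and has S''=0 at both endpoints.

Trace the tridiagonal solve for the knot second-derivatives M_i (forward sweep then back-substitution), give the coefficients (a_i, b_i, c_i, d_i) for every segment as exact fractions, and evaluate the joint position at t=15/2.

  seg 0: a=-3 b=51101/6036 c=0 d=-8849/6036
  seg 1: a=4 b=12277/3018 c=-8849/2012 d=12997/18108
  seg 2: a=-4 b=-17755/6036 c=1037/503 d=-427/2012
  seg 3: a=0 b=11161/3018 c=305/2012 d=-4531/12072
  seg 4: a=5 b=-301/1509 c=-2113/1006 d=2113/6036
S(15/2) = 59235/32192

Δ: Δ0=7, Δ1=-8/3, Δ2=4/3, Δ3=5/2, Δ4=-3
row 1: diag=8, rhs=-58; c'=3/8, d'=-29/4
row 2: denom=12−3·3/8=87/8; d'=(24−3·-29/4)/(87/8)=122/29
row 3: denom=10−3·8/29=266/29; d'=(7−3·122/29)/(266/29)=-163/266
row 4: denom=8−2·29/133=1006/133; d'=(-33−2·-163/266)/(1006/133)=-2113/503
back: M4=-2113/503
back: M3=-163/266−29/133·-2113/503=305/1006
back: M2=122/29−8/29·305/1006=2074/503
back: M1=-29/4−3/8·2074/503=-8849/1006
M: M0=0, M1=-8849/1006, M2=2074/503, M3=305/1006, M4=-2113/503, M5=0
seg 0: a=-3, c=M0/2=0, d=(M1−M0)/(6·1)=-8849/6036, b=Δ0−h0·(2M0+M1)/6=51101/6036
seg 1: a=4, c=M1/2=-8849/2012, d=(M2−M1)/(6·3)=12997/18108, b=Δ1−h1·(2M1+M2)/6=12277/3018
seg 2: a=-4, c=M2/2=1037/503, d=(M3−M2)/(6·3)=-427/2012, b=Δ2−h2·(2M2+M3)/6=-17755/6036
seg 3: a=0, c=M3/2=305/2012, d=(M4−M3)/(6·2)=-4531/12072, b=Δ3−h3·(2M3+M4)/6=11161/3018
seg 4: a=5, c=M4/2=-2113/1006, d=(M5−M4)/(6·2)=2113/6036, b=Δ4−h4·(2M4+M5)/6=-301/1509
t_q=15/2 → seg 3, τ=1/2; S=0+11161/3018·τ+305/2012·τ²+-4531/12072·τ³=59235/32192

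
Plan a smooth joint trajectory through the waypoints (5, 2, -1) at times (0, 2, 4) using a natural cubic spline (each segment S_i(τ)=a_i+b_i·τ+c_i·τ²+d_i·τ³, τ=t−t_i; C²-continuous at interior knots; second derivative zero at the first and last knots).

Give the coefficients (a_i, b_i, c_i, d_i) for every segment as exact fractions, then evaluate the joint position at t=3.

Δ: Δ0=-3/2, Δ1=-3/2
row 1: diag=8, rhs=0; c'=1/4, d'=0
back: M1=0
M: M0=0, M1=0, M2=0
seg 0: a=5, c=M0/2=0, d=(M1−M0)/(6·2)=0, b=Δ0−h0·(2M0+M1)/6=-3/2
seg 1: a=2, c=M1/2=0, d=(M2−M1)/(6·2)=0, b=Δ1−h1·(2M1+M2)/6=-3/2
t_q=3 → seg 1, τ=1; S=2+-3/2·τ+0·τ²+0·τ³=1/2

  seg 0: a=5 b=-3/2 c=0 d=0
  seg 1: a=2 b=-3/2 c=0 d=0
S(3) = 1/2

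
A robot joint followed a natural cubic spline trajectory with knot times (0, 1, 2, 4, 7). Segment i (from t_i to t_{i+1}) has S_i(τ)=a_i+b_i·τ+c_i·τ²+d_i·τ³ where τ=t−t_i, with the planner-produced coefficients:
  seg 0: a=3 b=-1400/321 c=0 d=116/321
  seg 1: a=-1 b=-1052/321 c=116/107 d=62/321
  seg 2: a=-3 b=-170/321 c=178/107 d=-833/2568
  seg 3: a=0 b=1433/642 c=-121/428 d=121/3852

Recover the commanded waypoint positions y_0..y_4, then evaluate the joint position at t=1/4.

y_0=3 y_1=-1 y_2=-3 y_3=0 y_4=5
S(1/4) = 3279/1712

y_0 = S_0(0) = a_0 = 3
y_1 = S_1(0) = a_1 = -1
y_2 = S_2(0) = a_2 = -3
y_3 = S_3(0) = a_3 = 0
y_4 = S_3(3) = 5
t_q=1/4 is in segment 0 (τ=1/4); S_0(τ)=3279/1712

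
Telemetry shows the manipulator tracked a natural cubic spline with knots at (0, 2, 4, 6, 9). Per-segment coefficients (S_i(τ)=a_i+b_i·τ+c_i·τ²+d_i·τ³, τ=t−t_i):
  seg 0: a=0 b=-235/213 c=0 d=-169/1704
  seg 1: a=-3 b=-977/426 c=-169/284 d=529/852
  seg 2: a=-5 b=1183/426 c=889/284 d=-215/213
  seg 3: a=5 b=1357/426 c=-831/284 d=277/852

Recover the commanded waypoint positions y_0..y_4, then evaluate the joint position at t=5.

y_0 = S_0(0) = a_0 = 0
y_1 = S_1(0) = a_1 = -3
y_2 = S_2(0) = a_2 = -5
y_3 = S_3(0) = a_3 = 5
y_4 = S_3(3) = -3
t_q=5 is in segment 2 (τ=1); S_2(τ)=-29/284

y_0=0 y_1=-3 y_2=-5 y_3=5 y_4=-3
S(5) = -29/284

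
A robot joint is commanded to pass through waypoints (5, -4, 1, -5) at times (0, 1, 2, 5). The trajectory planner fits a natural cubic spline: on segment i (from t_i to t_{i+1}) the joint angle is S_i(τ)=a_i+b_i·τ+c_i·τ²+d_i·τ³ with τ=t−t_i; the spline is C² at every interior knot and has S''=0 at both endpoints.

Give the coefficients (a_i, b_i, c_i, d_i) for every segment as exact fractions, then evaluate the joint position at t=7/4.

  seg 0: a=5 b=-398/31 c=0 d=119/31
  seg 1: a=-4 b=-41/31 c=357/31 d=-161/31
  seg 2: a=1 b=190/31 c=-126/31 d=14/31
S(7/4) = -1399/1984

Δ: Δ0=-9, Δ1=5, Δ2=-2
row 1: diag=4, rhs=84; c'=1/4, d'=21
row 2: denom=8−1·1/4=31/4; d'=(-42−1·21)/(31/4)=-252/31
back: M2=-252/31
back: M1=21−1/4·-252/31=714/31
M: M0=0, M1=714/31, M2=-252/31, M3=0
seg 0: a=5, c=M0/2=0, d=(M1−M0)/(6·1)=119/31, b=Δ0−h0·(2M0+M1)/6=-398/31
seg 1: a=-4, c=M1/2=357/31, d=(M2−M1)/(6·1)=-161/31, b=Δ1−h1·(2M1+M2)/6=-41/31
seg 2: a=1, c=M2/2=-126/31, d=(M3−M2)/(6·3)=14/31, b=Δ2−h2·(2M2+M3)/6=190/31
t_q=7/4 → seg 1, τ=3/4; S=-4+-41/31·τ+357/31·τ²+-161/31·τ³=-1399/1984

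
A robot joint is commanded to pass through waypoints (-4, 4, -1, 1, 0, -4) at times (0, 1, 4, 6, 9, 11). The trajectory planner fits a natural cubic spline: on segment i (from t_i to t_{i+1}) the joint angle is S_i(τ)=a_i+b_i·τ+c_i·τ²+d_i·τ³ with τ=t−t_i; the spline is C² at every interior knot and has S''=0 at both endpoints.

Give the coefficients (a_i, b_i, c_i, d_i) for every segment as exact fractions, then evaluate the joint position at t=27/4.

  seg 0: a=-4 b=58316/6141 c=0 d=-9188/6141
  seg 1: a=4 b=30752/6141 c=-9188/2047 d=41705/55269
  seg 2: a=-1 b=-9517/6141 c=14141/6141 d=-1052/2047
  seg 3: a=1 b=9175/6141 c=-4795/6141 d=3163/55269
  seg 4: a=0 b=-10106/6141 c=-544/2047 d=272/6141
S(27/4) = 223431/131008

Δ: Δ0=8, Δ1=-5/3, Δ2=1, Δ3=-1/3, Δ4=-2
row 1: diag=8, rhs=-58; c'=3/8, d'=-29/4
row 2: denom=10−3·3/8=71/8; d'=(16−3·-29/4)/(71/8)=302/71
row 3: denom=10−2·16/71=678/71; d'=(-8−2·302/71)/(678/71)=-586/339
row 4: denom=10−3·71/226=2047/226; d'=(-10−3·-586/339)/(2047/226)=-1088/2047
back: M4=-1088/2047
back: M3=-586/339−71/226·-1088/2047=-9590/6141
back: M2=302/71−16/71·-9590/6141=28282/6141
back: M1=-29/4−3/8·28282/6141=-18376/2047
M: M0=0, M1=-18376/2047, M2=28282/6141, M3=-9590/6141, M4=-1088/2047, M5=0
seg 0: a=-4, c=M0/2=0, d=(M1−M0)/(6·1)=-9188/6141, b=Δ0−h0·(2M0+M1)/6=58316/6141
seg 1: a=4, c=M1/2=-9188/2047, d=(M2−M1)/(6·3)=41705/55269, b=Δ1−h1·(2M1+M2)/6=30752/6141
seg 2: a=-1, c=M2/2=14141/6141, d=(M3−M2)/(6·2)=-1052/2047, b=Δ2−h2·(2M2+M3)/6=-9517/6141
seg 3: a=1, c=M3/2=-4795/6141, d=(M4−M3)/(6·3)=3163/55269, b=Δ3−h3·(2M3+M4)/6=9175/6141
seg 4: a=0, c=M4/2=-544/2047, d=(M5−M4)/(6·2)=272/6141, b=Δ4−h4·(2M4+M5)/6=-10106/6141
t_q=27/4 → seg 3, τ=3/4; S=1+9175/6141·τ+-4795/6141·τ²+3163/55269·τ³=223431/131008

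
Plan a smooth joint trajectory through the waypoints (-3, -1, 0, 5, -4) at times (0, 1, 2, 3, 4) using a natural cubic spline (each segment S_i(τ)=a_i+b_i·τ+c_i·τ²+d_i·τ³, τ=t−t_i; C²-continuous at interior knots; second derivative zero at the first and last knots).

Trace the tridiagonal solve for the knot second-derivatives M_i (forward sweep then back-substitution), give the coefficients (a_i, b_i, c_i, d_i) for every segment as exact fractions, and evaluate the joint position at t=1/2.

Δ: Δ0=2, Δ1=1, Δ2=5, Δ3=-9
row 1: diag=4, rhs=-6; c'=1/4, d'=-3/2
row 2: denom=4−1·1/4=15/4; d'=(24−1·-3/2)/(15/4)=34/5
row 3: denom=4−1·4/15=56/15; d'=(-84−1·34/5)/(56/15)=-681/28
back: M3=-681/28
back: M2=34/5−4/15·-681/28=93/7
back: M1=-3/2−1/4·93/7=-135/28
M: M0=0, M1=-135/28, M2=93/7, M3=-681/28, M4=0
seg 0: a=-3, c=M0/2=0, d=(M1−M0)/(6·1)=-45/56, b=Δ0−h0·(2M0+M1)/6=157/56
seg 1: a=-1, c=M1/2=-135/56, d=(M2−M1)/(6·1)=169/56, b=Δ1−h1·(2M1+M2)/6=11/28
seg 2: a=0, c=M2/2=93/14, d=(M3−M2)/(6·1)=-351/56, b=Δ2−h2·(2M2+M3)/6=37/8
seg 3: a=5, c=M3/2=-681/56, d=(M4−M3)/(6·1)=227/56, b=Δ3−h3·(2M3+M4)/6=-25/28
t_q=1/2 → seg 0, τ=1/2; S=-3+157/56·τ+0·τ²+-45/56·τ³=-761/448

  seg 0: a=-3 b=157/56 c=0 d=-45/56
  seg 1: a=-1 b=11/28 c=-135/56 d=169/56
  seg 2: a=0 b=37/8 c=93/14 d=-351/56
  seg 3: a=5 b=-25/28 c=-681/56 d=227/56
S(1/2) = -761/448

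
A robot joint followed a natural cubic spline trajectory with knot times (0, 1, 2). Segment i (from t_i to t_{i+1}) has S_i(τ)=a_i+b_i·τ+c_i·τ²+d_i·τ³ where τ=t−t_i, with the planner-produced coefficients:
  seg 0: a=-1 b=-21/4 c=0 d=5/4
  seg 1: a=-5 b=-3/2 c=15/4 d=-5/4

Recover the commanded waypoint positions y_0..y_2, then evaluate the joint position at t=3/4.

y_0=-1 y_1=-5 y_2=-4
S(3/4) = -1129/256

y_0 = S_0(0) = a_0 = -1
y_1 = S_1(0) = a_1 = -5
y_2 = S_1(1) = -4
t_q=3/4 is in segment 0 (τ=3/4); S_0(τ)=-1129/256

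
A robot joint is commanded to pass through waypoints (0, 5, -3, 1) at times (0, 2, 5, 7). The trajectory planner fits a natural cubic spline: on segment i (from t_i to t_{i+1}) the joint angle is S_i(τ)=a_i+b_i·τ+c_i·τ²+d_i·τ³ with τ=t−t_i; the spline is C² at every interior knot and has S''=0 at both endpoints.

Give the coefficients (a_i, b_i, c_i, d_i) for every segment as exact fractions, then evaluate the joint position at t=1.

  seg 0: a=0 b=2153/546 c=0 d=-197/546
  seg 1: a=5 b=-211/546 c=-197/91 d=59/126
  seg 2: a=-3 b=-200/273 c=373/182 d=-373/1092
S(1) = 326/91

Δ: Δ0=5/2, Δ1=-8/3, Δ2=2
row 1: diag=10, rhs=-31; c'=3/10, d'=-31/10
row 2: denom=10−3·3/10=91/10; d'=(28−3·-31/10)/(91/10)=373/91
back: M2=373/91
back: M1=-31/10−3/10·373/91=-394/91
M: M0=0, M1=-394/91, M2=373/91, M3=0
seg 0: a=0, c=M0/2=0, d=(M1−M0)/(6·2)=-197/546, b=Δ0−h0·(2M0+M1)/6=2153/546
seg 1: a=5, c=M1/2=-197/91, d=(M2−M1)/(6·3)=59/126, b=Δ1−h1·(2M1+M2)/6=-211/546
seg 2: a=-3, c=M2/2=373/182, d=(M3−M2)/(6·2)=-373/1092, b=Δ2−h2·(2M2+M3)/6=-200/273
t_q=1 → seg 0, τ=1; S=0+2153/546·τ+0·τ²+-197/546·τ³=326/91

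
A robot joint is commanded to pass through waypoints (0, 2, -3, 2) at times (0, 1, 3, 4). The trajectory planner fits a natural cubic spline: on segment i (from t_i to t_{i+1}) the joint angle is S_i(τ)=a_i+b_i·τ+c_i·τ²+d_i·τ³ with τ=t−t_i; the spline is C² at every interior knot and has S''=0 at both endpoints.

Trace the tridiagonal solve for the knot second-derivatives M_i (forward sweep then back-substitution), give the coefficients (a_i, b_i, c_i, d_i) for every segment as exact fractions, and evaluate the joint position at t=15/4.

  seg 0: a=0 b=53/16 c=0 d=-21/16
  seg 1: a=2 b=-5/8 c=-63/16 d=3/2
  seg 2: a=-3 b=13/8 c=81/16 d=-27/16
S(15/4) = 363/1024

Δ: Δ0=2, Δ1=-5/2, Δ2=5
row 1: diag=6, rhs=-27; c'=1/3, d'=-9/2
row 2: denom=6−2·1/3=16/3; d'=(45−2·-9/2)/(16/3)=81/8
back: M2=81/8
back: M1=-9/2−1/3·81/8=-63/8
M: M0=0, M1=-63/8, M2=81/8, M3=0
seg 0: a=0, c=M0/2=0, d=(M1−M0)/(6·1)=-21/16, b=Δ0−h0·(2M0+M1)/6=53/16
seg 1: a=2, c=M1/2=-63/16, d=(M2−M1)/(6·2)=3/2, b=Δ1−h1·(2M1+M2)/6=-5/8
seg 2: a=-3, c=M2/2=81/16, d=(M3−M2)/(6·1)=-27/16, b=Δ2−h2·(2M2+M3)/6=13/8
t_q=15/4 → seg 2, τ=3/4; S=-3+13/8·τ+81/16·τ²+-27/16·τ³=363/1024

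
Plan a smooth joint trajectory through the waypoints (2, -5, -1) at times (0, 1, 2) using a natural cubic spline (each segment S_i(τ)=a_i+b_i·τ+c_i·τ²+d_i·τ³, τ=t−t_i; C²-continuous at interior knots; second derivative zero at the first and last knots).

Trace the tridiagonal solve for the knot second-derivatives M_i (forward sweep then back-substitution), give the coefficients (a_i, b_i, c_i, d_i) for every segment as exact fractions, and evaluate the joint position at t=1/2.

  seg 0: a=2 b=-39/4 c=0 d=11/4
  seg 1: a=-5 b=-3/2 c=33/4 d=-11/4
S(1/2) = -81/32

Δ: Δ0=-7, Δ1=4
row 1: diag=4, rhs=66; c'=1/4, d'=33/2
back: M1=33/2
M: M0=0, M1=33/2, M2=0
seg 0: a=2, c=M0/2=0, d=(M1−M0)/(6·1)=11/4, b=Δ0−h0·(2M0+M1)/6=-39/4
seg 1: a=-5, c=M1/2=33/4, d=(M2−M1)/(6·1)=-11/4, b=Δ1−h1·(2M1+M2)/6=-3/2
t_q=1/2 → seg 0, τ=1/2; S=2+-39/4·τ+0·τ²+11/4·τ³=-81/32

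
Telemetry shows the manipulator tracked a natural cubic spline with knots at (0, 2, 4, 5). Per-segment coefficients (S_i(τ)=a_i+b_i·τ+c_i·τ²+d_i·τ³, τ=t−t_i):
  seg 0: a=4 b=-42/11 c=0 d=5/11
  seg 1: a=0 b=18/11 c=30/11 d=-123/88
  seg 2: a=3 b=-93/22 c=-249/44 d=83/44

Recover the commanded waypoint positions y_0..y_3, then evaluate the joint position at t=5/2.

y_0 = S_0(0) = a_0 = 4
y_1 = S_1(0) = a_1 = 0
y_2 = S_2(0) = a_2 = 3
y_3 = S_2(1) = -5
t_q=5/2 is in segment 1 (τ=1/2); S_1(τ)=933/704

y_0=4 y_1=0 y_2=3 y_3=-5
S(5/2) = 933/704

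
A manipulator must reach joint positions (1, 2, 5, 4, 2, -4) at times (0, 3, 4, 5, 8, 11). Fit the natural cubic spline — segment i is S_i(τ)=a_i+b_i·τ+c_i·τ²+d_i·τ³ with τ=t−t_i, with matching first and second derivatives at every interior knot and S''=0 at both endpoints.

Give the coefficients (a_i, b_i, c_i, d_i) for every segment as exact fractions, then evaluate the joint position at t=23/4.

  seg 0: a=1 b=-321/289 c=0 d=1252/7803
  seg 1: a=2 b=931/289 c=1252/867 d=-1444/867
  seg 2: a=5 b=965/867 c=-3080/867 d=416/289
  seg 3: a=4 b=-1451/867 c=664/867 d=-373/2601
  seg 4: a=2 b=-824/867 c=-455/867 d=455/7803
S(23/4) = 57617/18496

Δ: Δ0=1/3, Δ1=3, Δ2=-1, Δ3=-2/3, Δ4=-2
row 1: diag=8, rhs=16; c'=1/8, d'=2
row 2: denom=4−1·1/8=31/8; d'=(-24−1·2)/(31/8)=-208/31
row 3: denom=8−1·8/31=240/31; d'=(2−1·-208/31)/(240/31)=9/8
row 4: denom=12−3·31/80=867/80; d'=(-8−3·9/8)/(867/80)=-910/867
back: M4=-910/867
back: M3=9/8−31/80·-910/867=1328/867
back: M2=-208/31−8/31·1328/867=-6160/867
back: M1=2−1/8·-6160/867=2504/867
M: M0=0, M1=2504/867, M2=-6160/867, M3=1328/867, M4=-910/867, M5=0
seg 0: a=1, c=M0/2=0, d=(M1−M0)/(6·3)=1252/7803, b=Δ0−h0·(2M0+M1)/6=-321/289
seg 1: a=2, c=M1/2=1252/867, d=(M2−M1)/(6·1)=-1444/867, b=Δ1−h1·(2M1+M2)/6=931/289
seg 2: a=5, c=M2/2=-3080/867, d=(M3−M2)/(6·1)=416/289, b=Δ2−h2·(2M2+M3)/6=965/867
seg 3: a=4, c=M3/2=664/867, d=(M4−M3)/(6·3)=-373/2601, b=Δ3−h3·(2M3+M4)/6=-1451/867
seg 4: a=2, c=M4/2=-455/867, d=(M5−M4)/(6·3)=455/7803, b=Δ4−h4·(2M4+M5)/6=-824/867
t_q=23/4 → seg 3, τ=3/4; S=4+-1451/867·τ+664/867·τ²+-373/2601·τ³=57617/18496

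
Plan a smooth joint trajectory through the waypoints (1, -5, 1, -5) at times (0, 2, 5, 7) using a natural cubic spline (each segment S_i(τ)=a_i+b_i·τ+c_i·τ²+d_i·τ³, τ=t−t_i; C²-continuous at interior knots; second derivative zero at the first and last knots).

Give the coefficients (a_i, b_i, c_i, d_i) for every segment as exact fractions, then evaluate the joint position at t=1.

  seg 0: a=1 b=-31/7 c=0 d=5/14
  seg 1: a=-5 b=-1/7 c=15/7 d=-10/21
  seg 2: a=1 b=-1/7 c=-15/7 d=5/14
S(1) = -43/14

Δ: Δ0=-3, Δ1=2, Δ2=-3
row 1: diag=10, rhs=30; c'=3/10, d'=3
row 2: denom=10−3·3/10=91/10; d'=(-30−3·3)/(91/10)=-30/7
back: M2=-30/7
back: M1=3−3/10·-30/7=30/7
M: M0=0, M1=30/7, M2=-30/7, M3=0
seg 0: a=1, c=M0/2=0, d=(M1−M0)/(6·2)=5/14, b=Δ0−h0·(2M0+M1)/6=-31/7
seg 1: a=-5, c=M1/2=15/7, d=(M2−M1)/(6·3)=-10/21, b=Δ1−h1·(2M1+M2)/6=-1/7
seg 2: a=1, c=M2/2=-15/7, d=(M3−M2)/(6·2)=5/14, b=Δ2−h2·(2M2+M3)/6=-1/7
t_q=1 → seg 0, τ=1; S=1+-31/7·τ+0·τ²+5/14·τ³=-43/14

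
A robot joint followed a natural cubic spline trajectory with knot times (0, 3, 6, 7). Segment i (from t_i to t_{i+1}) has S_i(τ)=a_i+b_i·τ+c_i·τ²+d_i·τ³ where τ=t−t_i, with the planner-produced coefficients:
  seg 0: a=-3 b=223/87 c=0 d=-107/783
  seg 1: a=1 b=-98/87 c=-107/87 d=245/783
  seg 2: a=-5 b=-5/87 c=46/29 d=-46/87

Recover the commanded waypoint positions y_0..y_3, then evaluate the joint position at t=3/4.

y_0=-3 y_1=1 y_2=-5 y_3=-4
S(3/4) = -2107/1856

y_0 = S_0(0) = a_0 = -3
y_1 = S_1(0) = a_1 = 1
y_2 = S_2(0) = a_2 = -5
y_3 = S_2(1) = -4
t_q=3/4 is in segment 0 (τ=3/4); S_0(τ)=-2107/1856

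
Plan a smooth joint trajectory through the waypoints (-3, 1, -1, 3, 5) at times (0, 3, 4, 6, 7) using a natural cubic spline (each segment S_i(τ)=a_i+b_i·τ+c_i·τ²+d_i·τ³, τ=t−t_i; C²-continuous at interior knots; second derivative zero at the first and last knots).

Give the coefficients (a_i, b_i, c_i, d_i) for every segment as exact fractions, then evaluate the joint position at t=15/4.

  seg 0: a=-3 b=1088/375 c=0 d=-196/1125
  seg 1: a=1 b=-676/375 c=-196/125 d=514/375
  seg 2: a=-1 b=-62/75 c=318/125 d=-212/375
  seg 3: a=3 b=962/375 c=-106/125 d=106/375
S(15/4) = -2623/4000

Δ: Δ0=4/3, Δ1=-2, Δ2=2, Δ3=2
row 1: diag=8, rhs=-20; c'=1/8, d'=-5/2
row 2: denom=6−1·1/8=47/8; d'=(24−1·-5/2)/(47/8)=212/47
row 3: denom=6−2·16/47=250/47; d'=(0−2·212/47)/(250/47)=-212/125
back: M3=-212/125
back: M2=212/47−16/47·-212/125=636/125
back: M1=-5/2−1/8·636/125=-392/125
M: M0=0, M1=-392/125, M2=636/125, M3=-212/125, M4=0
seg 0: a=-3, c=M0/2=0, d=(M1−M0)/(6·3)=-196/1125, b=Δ0−h0·(2M0+M1)/6=1088/375
seg 1: a=1, c=M1/2=-196/125, d=(M2−M1)/(6·1)=514/375, b=Δ1−h1·(2M1+M2)/6=-676/375
seg 2: a=-1, c=M2/2=318/125, d=(M3−M2)/(6·2)=-212/375, b=Δ2−h2·(2M2+M3)/6=-62/75
seg 3: a=3, c=M3/2=-106/125, d=(M4−M3)/(6·1)=106/375, b=Δ3−h3·(2M3+M4)/6=962/375
t_q=15/4 → seg 1, τ=3/4; S=1+-676/375·τ+-196/125·τ²+514/375·τ³=-2623/4000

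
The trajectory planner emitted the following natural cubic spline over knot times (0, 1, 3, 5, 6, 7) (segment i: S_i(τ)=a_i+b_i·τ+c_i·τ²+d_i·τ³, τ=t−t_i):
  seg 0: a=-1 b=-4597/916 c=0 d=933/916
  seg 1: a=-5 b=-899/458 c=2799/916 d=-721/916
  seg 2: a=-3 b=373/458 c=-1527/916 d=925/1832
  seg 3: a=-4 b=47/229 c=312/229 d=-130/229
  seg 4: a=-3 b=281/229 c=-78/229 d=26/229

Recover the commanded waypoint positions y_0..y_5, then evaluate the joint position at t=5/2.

y_0 = S_0(0) = a_0 = -1
y_1 = S_1(0) = a_1 = -5
y_2 = S_2(0) = a_2 = -3
y_3 = S_3(0) = a_3 = -4
y_4 = S_4(0) = a_4 = -3
y_5 = S_4(1) = -2
t_q=5/2 is in segment 1 (τ=3/2); S_1(τ)=-27301/7328

y_0=-1 y_1=-5 y_2=-3 y_3=-4 y_4=-3 y_5=-2
S(5/2) = -27301/7328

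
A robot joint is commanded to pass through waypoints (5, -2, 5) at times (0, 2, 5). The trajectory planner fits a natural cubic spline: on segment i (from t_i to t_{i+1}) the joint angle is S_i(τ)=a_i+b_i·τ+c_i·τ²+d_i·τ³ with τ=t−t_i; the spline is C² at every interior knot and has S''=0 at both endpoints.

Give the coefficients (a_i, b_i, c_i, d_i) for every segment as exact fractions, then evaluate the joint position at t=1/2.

  seg 0: a=5 b=-14/3 c=0 d=7/24
  seg 1: a=-2 b=-7/6 c=7/4 d=-7/36
S(1/2) = 173/64

Δ: Δ0=-7/2, Δ1=7/3
row 1: diag=10, rhs=35; c'=3/10, d'=7/2
back: M1=7/2
M: M0=0, M1=7/2, M2=0
seg 0: a=5, c=M0/2=0, d=(M1−M0)/(6·2)=7/24, b=Δ0−h0·(2M0+M1)/6=-14/3
seg 1: a=-2, c=M1/2=7/4, d=(M2−M1)/(6·3)=-7/36, b=Δ1−h1·(2M1+M2)/6=-7/6
t_q=1/2 → seg 0, τ=1/2; S=5+-14/3·τ+0·τ²+7/24·τ³=173/64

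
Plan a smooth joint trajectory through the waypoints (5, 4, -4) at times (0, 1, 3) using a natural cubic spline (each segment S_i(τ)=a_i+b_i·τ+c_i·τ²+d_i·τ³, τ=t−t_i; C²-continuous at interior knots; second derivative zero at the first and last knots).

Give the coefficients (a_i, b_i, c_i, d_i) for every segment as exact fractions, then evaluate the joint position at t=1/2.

  seg 0: a=5 b=-1/2 c=0 d=-1/2
  seg 1: a=4 b=-2 c=-3/2 d=1/4
S(1/2) = 75/16

Δ: Δ0=-1, Δ1=-4
row 1: diag=6, rhs=-18; c'=1/3, d'=-3
back: M1=-3
M: M0=0, M1=-3, M2=0
seg 0: a=5, c=M0/2=0, d=(M1−M0)/(6·1)=-1/2, b=Δ0−h0·(2M0+M1)/6=-1/2
seg 1: a=4, c=M1/2=-3/2, d=(M2−M1)/(6·2)=1/4, b=Δ1−h1·(2M1+M2)/6=-2
t_q=1/2 → seg 0, τ=1/2; S=5+-1/2·τ+0·τ²+-1/2·τ³=75/16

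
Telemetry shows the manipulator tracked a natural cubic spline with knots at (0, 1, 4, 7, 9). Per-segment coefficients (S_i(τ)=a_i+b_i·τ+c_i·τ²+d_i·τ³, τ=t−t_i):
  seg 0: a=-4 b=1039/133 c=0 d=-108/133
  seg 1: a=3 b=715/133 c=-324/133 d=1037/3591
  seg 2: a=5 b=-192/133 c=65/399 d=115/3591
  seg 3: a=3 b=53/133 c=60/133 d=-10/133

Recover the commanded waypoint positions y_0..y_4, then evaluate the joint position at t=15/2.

y_0=-4 y_1=3 y_2=5 y_3=3 y_4=5
S(15/2) = 251/76

y_0 = S_0(0) = a_0 = -4
y_1 = S_1(0) = a_1 = 3
y_2 = S_2(0) = a_2 = 5
y_3 = S_3(0) = a_3 = 3
y_4 = S_3(2) = 5
t_q=15/2 is in segment 3 (τ=1/2); S_3(τ)=251/76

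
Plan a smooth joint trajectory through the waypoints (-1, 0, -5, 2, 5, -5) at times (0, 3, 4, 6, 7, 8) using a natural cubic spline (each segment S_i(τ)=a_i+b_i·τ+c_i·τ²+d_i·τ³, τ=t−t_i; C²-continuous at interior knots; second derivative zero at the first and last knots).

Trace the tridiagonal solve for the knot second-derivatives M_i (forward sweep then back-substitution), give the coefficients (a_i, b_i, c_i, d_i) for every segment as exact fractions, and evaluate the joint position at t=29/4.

Δ: Δ0=1/3, Δ1=-5, Δ2=7/2, Δ3=3, Δ4=-10
row 1: diag=8, rhs=-32; c'=1/8, d'=-4
row 2: denom=6−1·1/8=47/8; d'=(51−1·-4)/(47/8)=440/47
row 3: denom=6−2·16/47=250/47; d'=(-3−2·440/47)/(250/47)=-1021/250
row 4: denom=4−1·47/250=953/250; d'=(-78−1·-1021/250)/(953/250)=-18479/953
back: M4=-18479/953
back: M3=-1021/250−47/250·-18479/953=-418/953
back: M2=440/47−16/47·-418/953=9064/953
back: M1=-4−1/8·9064/953=-4945/953
M: M0=0, M1=-4945/953, M2=9064/953, M3=-418/953, M4=-18479/953, M5=0
seg 0: a=-1, c=M0/2=0, d=(M1−M0)/(6·3)=-4945/17154, b=Δ0−h0·(2M0+M1)/6=16741/5718
seg 1: a=0, c=M1/2=-4945/1906, d=(M2−M1)/(6·1)=14009/5718, b=Δ1−h1·(2M1+M2)/6=-13882/2859
seg 2: a=-5, c=M2/2=4532/953, d=(M3−M2)/(6·2)=-4741/5718, b=Δ2−h2·(2M2+M3)/6=-15407/5718
seg 3: a=2, c=M3/2=-209/953, d=(M4−M3)/(6·1)=-18061/5718, b=Δ3−h3·(2M3+M4)/6=36469/5718
seg 4: a=5, c=M4/2=-18479/1906, d=(M5−M4)/(6·1)=18479/5718, b=Δ4−h4·(2M4+M5)/6=-10111/2859
t_q=29/4 → seg 4, τ=1/4; S=5+-10111/2859·τ+-18479/1906·τ²+18479/5718·τ³=434313/121984

  seg 0: a=-1 b=16741/5718 c=0 d=-4945/17154
  seg 1: a=0 b=-13882/2859 c=-4945/1906 d=14009/5718
  seg 2: a=-5 b=-15407/5718 c=4532/953 d=-4741/5718
  seg 3: a=2 b=36469/5718 c=-209/953 d=-18061/5718
  seg 4: a=5 b=-10111/2859 c=-18479/1906 d=18479/5718
S(29/4) = 434313/121984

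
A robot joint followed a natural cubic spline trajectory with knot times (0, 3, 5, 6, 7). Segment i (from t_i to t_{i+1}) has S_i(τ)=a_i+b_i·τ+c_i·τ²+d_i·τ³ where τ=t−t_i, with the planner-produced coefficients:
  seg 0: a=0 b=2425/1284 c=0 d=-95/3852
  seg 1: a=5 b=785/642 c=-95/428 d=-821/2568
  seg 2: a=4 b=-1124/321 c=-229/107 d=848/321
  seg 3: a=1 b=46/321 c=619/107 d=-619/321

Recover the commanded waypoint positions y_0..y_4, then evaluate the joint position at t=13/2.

y_0=0 y_1=5 y_2=4 y_3=1 y_4=5
S(13/2) = 1949/856

y_0 = S_0(0) = a_0 = 0
y_1 = S_1(0) = a_1 = 5
y_2 = S_2(0) = a_2 = 4
y_3 = S_3(0) = a_3 = 1
y_4 = S_3(1) = 5
t_q=13/2 is in segment 3 (τ=1/2); S_3(τ)=1949/856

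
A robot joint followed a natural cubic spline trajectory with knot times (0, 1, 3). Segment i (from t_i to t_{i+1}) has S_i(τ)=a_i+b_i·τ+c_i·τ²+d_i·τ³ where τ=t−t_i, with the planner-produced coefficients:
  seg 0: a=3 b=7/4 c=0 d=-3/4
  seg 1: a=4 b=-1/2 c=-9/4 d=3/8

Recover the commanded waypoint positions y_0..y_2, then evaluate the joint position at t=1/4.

y_0=3 y_1=4 y_2=-3
S(1/4) = 877/256

y_0 = S_0(0) = a_0 = 3
y_1 = S_1(0) = a_1 = 4
y_2 = S_1(2) = -3
t_q=1/4 is in segment 0 (τ=1/4); S_0(τ)=877/256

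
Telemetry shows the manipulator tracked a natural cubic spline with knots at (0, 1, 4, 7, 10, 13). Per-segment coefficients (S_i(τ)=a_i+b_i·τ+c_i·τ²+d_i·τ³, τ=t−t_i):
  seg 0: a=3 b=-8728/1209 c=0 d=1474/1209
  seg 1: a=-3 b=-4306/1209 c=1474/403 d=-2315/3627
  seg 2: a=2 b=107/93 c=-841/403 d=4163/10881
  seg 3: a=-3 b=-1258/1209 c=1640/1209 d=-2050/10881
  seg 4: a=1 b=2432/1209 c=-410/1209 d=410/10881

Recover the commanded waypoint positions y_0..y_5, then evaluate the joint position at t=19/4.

y_0 = S_0(0) = a_0 = 3
y_1 = S_1(0) = a_1 = -3
y_2 = S_2(0) = a_2 = 2
y_3 = S_3(0) = a_3 = -3
y_4 = S_4(0) = a_4 = 1
y_5 = S_4(3) = 5
t_q=19/4 is in segment 2 (τ=3/4); S_2(τ)=47727/25792

y_0=3 y_1=-3 y_2=2 y_3=-3 y_4=1 y_5=5
S(19/4) = 47727/25792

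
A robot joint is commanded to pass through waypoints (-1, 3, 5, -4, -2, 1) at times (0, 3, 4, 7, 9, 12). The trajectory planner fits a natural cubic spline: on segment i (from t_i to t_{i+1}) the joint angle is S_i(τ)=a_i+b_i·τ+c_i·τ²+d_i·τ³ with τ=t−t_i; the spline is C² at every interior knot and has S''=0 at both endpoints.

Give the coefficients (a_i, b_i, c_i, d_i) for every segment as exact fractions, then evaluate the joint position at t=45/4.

Δ: Δ0=4/3, Δ1=2, Δ2=-3, Δ3=1, Δ4=1
row 1: diag=8, rhs=4; c'=1/8, d'=1/2
row 2: denom=8−1·1/8=63/8; d'=(-30−1·1/2)/(63/8)=-244/63
row 3: denom=10−3·8/21=62/7; d'=(24−3·-244/63)/(62/7)=374/93
row 4: denom=10−2·7/31=296/31; d'=(0−2·374/93)/(296/31)=-187/222
back: M4=-187/222
back: M3=374/93−7/31·-187/222=935/222
back: M2=-244/63−8/21·935/222=-608/111
back: M1=1/2−1/8·-608/111=263/222
M: M0=0, M1=263/222, M2=-608/111, M3=935/222, M4=-187/222, M5=0
seg 0: a=-1, c=M0/2=0, d=(M1−M0)/(6·3)=263/3996, b=Δ0−h0·(2M0+M1)/6=329/444
seg 1: a=3, c=M1/2=263/444, d=(M2−M1)/(6·1)=-493/444, b=Δ1−h1·(2M1+M2)/6=559/222
seg 2: a=5, c=M2/2=-304/111, d=(M3−M2)/(6·3)=239/444, b=Δ2−h2·(2M2+M3)/6=55/148
seg 3: a=-4, c=M3/2=935/444, d=(M4−M3)/(6·2)=-187/444, b=Δ3−h3·(2M3+M4)/6=-113/74
seg 4: a=-2, c=M4/2=-187/444, d=(M5−M4)/(6·3)=187/3996, b=Δ4−h4·(2M4+M5)/6=409/222
t_q=45/4 → seg 4, τ=9/4; S=-2+409/222·τ+-187/444·τ²+187/3996·τ³=5173/9472

  seg 0: a=-1 b=329/444 c=0 d=263/3996
  seg 1: a=3 b=559/222 c=263/444 d=-493/444
  seg 2: a=5 b=55/148 c=-304/111 d=239/444
  seg 3: a=-4 b=-113/74 c=935/444 d=-187/444
  seg 4: a=-2 b=409/222 c=-187/444 d=187/3996
S(45/4) = 5173/9472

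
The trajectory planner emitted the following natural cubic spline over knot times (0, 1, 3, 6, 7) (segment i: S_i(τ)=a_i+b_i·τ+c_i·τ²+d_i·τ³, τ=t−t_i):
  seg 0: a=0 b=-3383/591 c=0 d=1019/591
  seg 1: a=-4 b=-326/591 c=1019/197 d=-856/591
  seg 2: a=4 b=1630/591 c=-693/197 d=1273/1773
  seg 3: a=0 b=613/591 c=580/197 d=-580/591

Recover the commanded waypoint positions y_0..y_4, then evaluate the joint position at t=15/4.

y_0 = S_0(0) = a_0 = 0
y_1 = S_1(0) = a_1 = -4
y_2 = S_2(0) = a_2 = 4
y_3 = S_3(0) = a_3 = 0
y_4 = S_3(1) = 3
t_q=15/4 is in segment 2 (τ=3/4); S_2(τ)=55383/12608

y_0=0 y_1=-4 y_2=4 y_3=0 y_4=3
S(15/4) = 55383/12608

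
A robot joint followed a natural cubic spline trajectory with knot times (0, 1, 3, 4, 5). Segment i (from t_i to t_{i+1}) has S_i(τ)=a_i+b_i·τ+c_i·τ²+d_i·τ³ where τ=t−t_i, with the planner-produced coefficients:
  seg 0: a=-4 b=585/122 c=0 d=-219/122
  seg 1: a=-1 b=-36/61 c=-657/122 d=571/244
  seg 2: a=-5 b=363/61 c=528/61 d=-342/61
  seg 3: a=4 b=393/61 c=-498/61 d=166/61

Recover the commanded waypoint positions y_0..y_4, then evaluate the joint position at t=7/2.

y_0 = S_0(0) = a_0 = -4
y_1 = S_1(0) = a_1 = -1
y_2 = S_2(0) = a_2 = -5
y_3 = S_3(0) = a_3 = 4
y_4 = S_3(1) = 5
t_q=7/2 is in segment 2 (τ=1/2); S_2(τ)=-137/244

y_0=-4 y_1=-1 y_2=-5 y_3=4 y_4=5
S(7/2) = -137/244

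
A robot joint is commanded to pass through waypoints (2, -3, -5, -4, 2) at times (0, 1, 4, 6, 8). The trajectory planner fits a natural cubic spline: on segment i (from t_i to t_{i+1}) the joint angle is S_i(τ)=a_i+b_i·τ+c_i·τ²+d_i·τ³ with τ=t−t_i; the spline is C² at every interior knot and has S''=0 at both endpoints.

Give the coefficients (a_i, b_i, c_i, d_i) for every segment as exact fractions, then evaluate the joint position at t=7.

  seg 0: a=2 b=-8989/1608 c=0 d=949/1608
  seg 1: a=-3 b=-3071/804 c=949/536 d=-1157/4824
  seg 2: a=-5 b=527/1608 c=-26/67 d=1525/6432
  seg 3: a=-4 b=1303/804 c=1109/1072 d=-1109/6432
S(7) = -3253/2144

Δ: Δ0=-5, Δ1=-2/3, Δ2=1/2, Δ3=3
row 1: diag=8, rhs=26; c'=3/8, d'=13/4
row 2: denom=10−3·3/8=71/8; d'=(7−3·13/4)/(71/8)=-22/71
row 3: denom=8−2·16/71=536/71; d'=(15−2·-22/71)/(536/71)=1109/536
back: M3=1109/536
back: M2=-22/71−16/71·1109/536=-52/67
back: M1=13/4−3/8·-52/67=949/268
M: M0=0, M1=949/268, M2=-52/67, M3=1109/536, M4=0
seg 0: a=2, c=M0/2=0, d=(M1−M0)/(6·1)=949/1608, b=Δ0−h0·(2M0+M1)/6=-8989/1608
seg 1: a=-3, c=M1/2=949/536, d=(M2−M1)/(6·3)=-1157/4824, b=Δ1−h1·(2M1+M2)/6=-3071/804
seg 2: a=-5, c=M2/2=-26/67, d=(M3−M2)/(6·2)=1525/6432, b=Δ2−h2·(2M2+M3)/6=527/1608
seg 3: a=-4, c=M3/2=1109/1072, d=(M4−M3)/(6·2)=-1109/6432, b=Δ3−h3·(2M3+M4)/6=1303/804
t_q=7 → seg 3, τ=1; S=-4+1303/804·τ+1109/1072·τ²+-1109/6432·τ³=-3253/2144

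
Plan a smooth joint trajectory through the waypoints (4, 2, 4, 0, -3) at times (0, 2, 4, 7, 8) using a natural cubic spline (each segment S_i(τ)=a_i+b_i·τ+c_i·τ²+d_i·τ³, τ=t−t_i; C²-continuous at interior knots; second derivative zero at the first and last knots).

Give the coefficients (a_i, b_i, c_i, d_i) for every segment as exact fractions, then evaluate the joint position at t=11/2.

  seg 0: a=4 b=-328/201 c=0 d=127/804
  seg 1: a=2 b=53/201 c=127/134 d=-233/804
  seg 2: a=4 b=116/201 c=-53/67 d=31/603
  seg 3: a=0 b=-559/201 c=-22/67 d=22/201
S(11/2) = 1747/536

Δ: Δ0=-1, Δ1=1, Δ2=-4/3, Δ3=-3
row 1: diag=8, rhs=12; c'=1/4, d'=3/2
row 2: denom=10−2·1/4=19/2; d'=(-14−2·3/2)/(19/2)=-34/19
row 3: denom=8−3·6/19=134/19; d'=(-10−3·-34/19)/(134/19)=-44/67
back: M3=-44/67
back: M2=-34/19−6/19·-44/67=-106/67
back: M1=3/2−1/4·-106/67=127/67
M: M0=0, M1=127/67, M2=-106/67, M3=-44/67, M4=0
seg 0: a=4, c=M0/2=0, d=(M1−M0)/(6·2)=127/804, b=Δ0−h0·(2M0+M1)/6=-328/201
seg 1: a=2, c=M1/2=127/134, d=(M2−M1)/(6·2)=-233/804, b=Δ1−h1·(2M1+M2)/6=53/201
seg 2: a=4, c=M2/2=-53/67, d=(M3−M2)/(6·3)=31/603, b=Δ2−h2·(2M2+M3)/6=116/201
seg 3: a=0, c=M3/2=-22/67, d=(M4−M3)/(6·1)=22/201, b=Δ3−h3·(2M3+M4)/6=-559/201
t_q=11/2 → seg 2, τ=3/2; S=4+116/201·τ+-53/67·τ²+31/603·τ³=1747/536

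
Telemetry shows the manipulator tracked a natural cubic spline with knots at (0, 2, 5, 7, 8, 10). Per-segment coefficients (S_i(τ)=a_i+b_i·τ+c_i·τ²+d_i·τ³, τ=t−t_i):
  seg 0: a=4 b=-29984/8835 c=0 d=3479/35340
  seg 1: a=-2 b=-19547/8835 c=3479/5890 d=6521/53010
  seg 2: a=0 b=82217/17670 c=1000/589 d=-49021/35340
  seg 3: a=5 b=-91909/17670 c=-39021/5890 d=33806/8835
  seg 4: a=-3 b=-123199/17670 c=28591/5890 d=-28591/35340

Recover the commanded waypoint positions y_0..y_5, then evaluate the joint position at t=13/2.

y_0 = S_0(0) = a_0 = 4
y_1 = S_1(0) = a_1 = -2
y_2 = S_2(0) = a_2 = 0
y_3 = S_3(0) = a_3 = 5
y_4 = S_4(0) = a_4 = -3
y_5 = S_4(2) = -4
t_q=13/2 is in segment 2 (τ=3/2); S_2(τ)=576547/94240

y_0=4 y_1=-2 y_2=0 y_3=5 y_4=-3 y_5=-4
S(13/2) = 576547/94240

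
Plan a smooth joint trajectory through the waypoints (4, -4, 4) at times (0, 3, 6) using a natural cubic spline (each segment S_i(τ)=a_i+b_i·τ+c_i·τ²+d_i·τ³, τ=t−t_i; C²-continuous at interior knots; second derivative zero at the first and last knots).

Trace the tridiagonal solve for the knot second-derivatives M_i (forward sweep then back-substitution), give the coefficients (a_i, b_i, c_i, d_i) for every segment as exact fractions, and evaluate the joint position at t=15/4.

Δ: Δ0=-8/3, Δ1=8/3
row 1: diag=12, rhs=32; c'=1/4, d'=8/3
back: M1=8/3
M: M0=0, M1=8/3, M2=0
seg 0: a=4, c=M0/2=0, d=(M1−M0)/(6·3)=4/27, b=Δ0−h0·(2M0+M1)/6=-4
seg 1: a=-4, c=M1/2=4/3, d=(M2−M1)/(6·3)=-4/27, b=Δ1−h1·(2M1+M2)/6=0
t_q=15/4 → seg 1, τ=3/4; S=-4+0·τ+4/3·τ²+-4/27·τ³=-53/16

  seg 0: a=4 b=-4 c=0 d=4/27
  seg 1: a=-4 b=0 c=4/3 d=-4/27
S(15/4) = -53/16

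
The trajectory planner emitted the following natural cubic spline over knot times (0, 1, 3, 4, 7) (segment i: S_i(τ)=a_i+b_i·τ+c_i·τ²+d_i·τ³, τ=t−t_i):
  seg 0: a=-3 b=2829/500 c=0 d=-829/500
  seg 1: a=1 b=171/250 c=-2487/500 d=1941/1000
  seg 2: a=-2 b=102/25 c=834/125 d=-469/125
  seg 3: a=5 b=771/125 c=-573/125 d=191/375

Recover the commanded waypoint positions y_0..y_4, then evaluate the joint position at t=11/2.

y_0=-3 y_1=1 y_2=-2 y_3=5 y_4=-4
S(11/2) = 5657/1000

y_0 = S_0(0) = a_0 = -3
y_1 = S_1(0) = a_1 = 1
y_2 = S_2(0) = a_2 = -2
y_3 = S_3(0) = a_3 = 5
y_4 = S_3(3) = -4
t_q=11/2 is in segment 3 (τ=3/2); S_3(τ)=5657/1000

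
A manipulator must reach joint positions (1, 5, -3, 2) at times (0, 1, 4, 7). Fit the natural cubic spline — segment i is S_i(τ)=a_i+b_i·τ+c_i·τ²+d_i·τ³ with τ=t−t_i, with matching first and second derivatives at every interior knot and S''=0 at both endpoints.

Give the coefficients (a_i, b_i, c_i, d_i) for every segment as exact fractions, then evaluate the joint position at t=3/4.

  seg 0: a=1 b=147/29 c=0 d=-31/29
  seg 1: a=5 b=54/29 c=-93/29 d=443/783
  seg 2: a=-3 b=-61/29 c=164/87 d=-164/783
S(3/4) = 8075/1856

Δ: Δ0=4, Δ1=-8/3, Δ2=5/3
row 1: diag=8, rhs=-40; c'=3/8, d'=-5
row 2: denom=12−3·3/8=87/8; d'=(26−3·-5)/(87/8)=328/87
back: M2=328/87
back: M1=-5−3/8·328/87=-186/29
M: M0=0, M1=-186/29, M2=328/87, M3=0
seg 0: a=1, c=M0/2=0, d=(M1−M0)/(6·1)=-31/29, b=Δ0−h0·(2M0+M1)/6=147/29
seg 1: a=5, c=M1/2=-93/29, d=(M2−M1)/(6·3)=443/783, b=Δ1−h1·(2M1+M2)/6=54/29
seg 2: a=-3, c=M2/2=164/87, d=(M3−M2)/(6·3)=-164/783, b=Δ2−h2·(2M2+M3)/6=-61/29
t_q=3/4 → seg 0, τ=3/4; S=1+147/29·τ+0·τ²+-31/29·τ³=8075/1856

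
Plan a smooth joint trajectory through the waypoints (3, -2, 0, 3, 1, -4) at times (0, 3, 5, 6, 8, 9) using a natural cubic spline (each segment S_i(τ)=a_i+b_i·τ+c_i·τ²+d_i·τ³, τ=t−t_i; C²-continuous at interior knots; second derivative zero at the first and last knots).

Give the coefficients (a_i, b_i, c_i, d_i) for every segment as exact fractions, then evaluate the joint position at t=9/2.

  seg 0: a=3 b=-2921/1299 c=0 d=28/433
  seg 1: a=-2 b=-653/1299 c=252/433 d=110/1299
  seg 2: a=0 b=3691/1299 c=472/433 d=-1210/1299
  seg 3: a=3 b=2893/1299 c=-738/433 d=59/1299
  seg 4: a=1 b=-5255/1299 c=-620/433 d=620/1299
S(9/2) = -2007/1732

Δ: Δ0=-5/3, Δ1=1, Δ2=3, Δ3=-1, Δ4=-5
row 1: diag=10, rhs=16; c'=1/5, d'=8/5
row 2: denom=6−2·1/5=28/5; d'=(12−2·8/5)/(28/5)=11/7
row 3: denom=6−1·5/28=163/28; d'=(-24−1·11/7)/(163/28)=-716/163
row 4: denom=6−2·56/163=866/163; d'=(-24−2·-716/163)/(866/163)=-1240/433
back: M4=-1240/433
back: M3=-716/163−56/163·-1240/433=-1476/433
back: M2=11/7−5/28·-1476/433=944/433
back: M1=8/5−1/5·944/433=504/433
M: M0=0, M1=504/433, M2=944/433, M3=-1476/433, M4=-1240/433, M5=0
seg 0: a=3, c=M0/2=0, d=(M1−M0)/(6·3)=28/433, b=Δ0−h0·(2M0+M1)/6=-2921/1299
seg 1: a=-2, c=M1/2=252/433, d=(M2−M1)/(6·2)=110/1299, b=Δ1−h1·(2M1+M2)/6=-653/1299
seg 2: a=0, c=M2/2=472/433, d=(M3−M2)/(6·1)=-1210/1299, b=Δ2−h2·(2M2+M3)/6=3691/1299
seg 3: a=3, c=M3/2=-738/433, d=(M4−M3)/(6·2)=59/1299, b=Δ3−h3·(2M3+M4)/6=2893/1299
seg 4: a=1, c=M4/2=-620/433, d=(M5−M4)/(6·1)=620/1299, b=Δ4−h4·(2M4+M5)/6=-5255/1299
t_q=9/2 → seg 1, τ=3/2; S=-2+-653/1299·τ+252/433·τ²+110/1299·τ³=-2007/1732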